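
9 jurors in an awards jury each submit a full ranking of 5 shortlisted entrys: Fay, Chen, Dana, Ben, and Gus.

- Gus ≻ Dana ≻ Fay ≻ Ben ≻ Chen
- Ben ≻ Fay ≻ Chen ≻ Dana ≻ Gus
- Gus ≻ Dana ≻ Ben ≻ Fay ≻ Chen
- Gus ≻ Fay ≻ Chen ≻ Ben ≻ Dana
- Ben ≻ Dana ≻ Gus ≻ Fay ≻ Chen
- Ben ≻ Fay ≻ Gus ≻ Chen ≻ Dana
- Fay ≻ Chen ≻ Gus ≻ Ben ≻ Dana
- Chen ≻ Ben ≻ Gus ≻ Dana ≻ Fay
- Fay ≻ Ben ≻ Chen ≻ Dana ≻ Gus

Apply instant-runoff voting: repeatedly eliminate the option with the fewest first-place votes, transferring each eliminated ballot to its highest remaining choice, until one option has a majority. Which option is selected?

Round 1: Ben 3, Gus 3, Fay 2, Chen 1, Dana 0. Dana has the fewest and is eliminated.
Round 2: Ben 3, Gus 3, Fay 2, Chen 1. Chen has the fewest and is eliminated.
Round 3: Ben 4, Gus 3, Fay 2. Fay has the fewest and is eliminated.
Round 4: Ben 5, Gus 4. Ben has a majority.

Ben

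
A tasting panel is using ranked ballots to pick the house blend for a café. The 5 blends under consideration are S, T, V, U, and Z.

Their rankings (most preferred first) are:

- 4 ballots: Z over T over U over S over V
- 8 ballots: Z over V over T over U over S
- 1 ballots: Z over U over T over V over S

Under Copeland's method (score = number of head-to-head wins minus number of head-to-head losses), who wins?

Pairwise results:
  S vs T: T wins 13–0.
  S vs V: V wins 9–4.
  S vs U: U wins 13–0.
  S vs Z: Z wins 13–0.
  T vs V: V wins 8–5.
  T vs U: T wins 12–1.
  T vs Z: Z wins 13–0.
  V vs U: V wins 8–5.
  V vs Z: Z wins 13–0.
  U vs Z: Z wins 13–0.
Copeland scores (wins − losses):
  S: 0 − 4 = -4
  T: 2 − 2 = 0
  V: 3 − 1 = 2
  U: 1 − 3 = -2
  Z: 4 − 0 = 4
Z has the best Copeland score.

Z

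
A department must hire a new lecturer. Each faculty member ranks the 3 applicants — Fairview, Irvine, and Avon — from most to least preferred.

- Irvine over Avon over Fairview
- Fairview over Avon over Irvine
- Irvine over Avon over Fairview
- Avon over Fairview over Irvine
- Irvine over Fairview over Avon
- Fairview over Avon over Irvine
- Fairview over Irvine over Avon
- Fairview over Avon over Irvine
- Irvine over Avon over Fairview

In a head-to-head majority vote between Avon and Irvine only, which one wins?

Irvine

Ballots ranking Avon above Irvine: 4.
Ballots ranking Irvine above Avon: 5.
Irvine wins the head-to-head, 5–4.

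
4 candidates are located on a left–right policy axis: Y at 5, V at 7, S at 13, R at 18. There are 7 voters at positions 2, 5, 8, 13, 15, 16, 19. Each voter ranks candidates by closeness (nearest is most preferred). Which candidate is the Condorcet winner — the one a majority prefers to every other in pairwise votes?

With single-peaked preferences on a line, the Condorcet winner is the candidate closest to the median voter.
The median voter (position 13) is closest to S at 13.
Check: S vs V — voters closer to S: 4 of 7.

S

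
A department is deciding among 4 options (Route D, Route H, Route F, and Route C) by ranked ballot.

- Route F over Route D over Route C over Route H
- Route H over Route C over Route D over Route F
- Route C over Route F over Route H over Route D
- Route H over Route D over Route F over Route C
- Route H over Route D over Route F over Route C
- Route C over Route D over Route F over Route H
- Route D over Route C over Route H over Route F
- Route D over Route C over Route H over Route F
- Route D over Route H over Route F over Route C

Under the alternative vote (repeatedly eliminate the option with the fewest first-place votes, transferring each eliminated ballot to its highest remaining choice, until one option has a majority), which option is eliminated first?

Round 1: Route D 3, Route H 3, Route C 2, Route F 1. Route F has the fewest and is eliminated.
Round 2: Route D 4, Route H 3, Route C 2. Route C has the fewest and is eliminated.
Round 3: Route D 5, Route H 4. Route D has a majority.

Route F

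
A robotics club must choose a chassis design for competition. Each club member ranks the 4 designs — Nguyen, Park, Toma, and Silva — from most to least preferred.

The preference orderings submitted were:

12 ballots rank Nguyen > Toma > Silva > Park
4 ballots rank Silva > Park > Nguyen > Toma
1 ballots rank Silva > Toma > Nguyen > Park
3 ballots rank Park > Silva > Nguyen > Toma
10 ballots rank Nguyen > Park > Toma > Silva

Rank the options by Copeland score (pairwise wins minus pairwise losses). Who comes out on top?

Pairwise results:
  Nguyen vs Park: Nguyen wins 23–7.
  Nguyen vs Toma: Nguyen wins 29–1.
  Nguyen vs Silva: Nguyen wins 22–8.
  Park vs Toma: Park wins 17–13.
  Park vs Silva: Silva wins 17–13.
  Toma vs Silva: Toma wins 22–8.
Copeland scores (wins − losses):
  Nguyen: 3 − 0 = 3
  Park: 1 − 2 = -1
  Toma: 1 − 2 = -1
  Silva: 1 − 2 = -1
Nguyen has the best Copeland score.

Nguyen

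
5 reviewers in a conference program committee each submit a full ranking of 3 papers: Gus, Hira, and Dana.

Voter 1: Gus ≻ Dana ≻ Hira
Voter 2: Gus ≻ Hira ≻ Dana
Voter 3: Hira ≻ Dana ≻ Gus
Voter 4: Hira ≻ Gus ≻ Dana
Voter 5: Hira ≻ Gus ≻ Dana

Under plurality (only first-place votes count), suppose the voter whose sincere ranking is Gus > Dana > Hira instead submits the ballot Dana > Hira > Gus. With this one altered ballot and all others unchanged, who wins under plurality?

First-place totals with the altered ballot: Gus 1, Hira 3, Dana 1.
The winner is unchanged: still Hira.

Hira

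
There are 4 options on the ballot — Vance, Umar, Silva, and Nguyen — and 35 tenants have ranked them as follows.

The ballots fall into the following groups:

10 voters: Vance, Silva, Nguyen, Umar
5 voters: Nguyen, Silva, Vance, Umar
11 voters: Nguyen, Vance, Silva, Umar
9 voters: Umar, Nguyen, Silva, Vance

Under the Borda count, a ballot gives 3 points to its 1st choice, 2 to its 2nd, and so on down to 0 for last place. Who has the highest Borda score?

Nguyen

Borda scores:
  Vance: 10·3 + 5·1 + 11·2 + 9·0 = 57
  Umar: 10·0 + 5·0 + 11·0 + 9·3 = 27
  Silva: 10·2 + 5·2 + 11·1 + 9·1 = 50
  Nguyen: 10·1 + 5·3 + 11·3 + 9·2 = 76
Nguyen has the highest total.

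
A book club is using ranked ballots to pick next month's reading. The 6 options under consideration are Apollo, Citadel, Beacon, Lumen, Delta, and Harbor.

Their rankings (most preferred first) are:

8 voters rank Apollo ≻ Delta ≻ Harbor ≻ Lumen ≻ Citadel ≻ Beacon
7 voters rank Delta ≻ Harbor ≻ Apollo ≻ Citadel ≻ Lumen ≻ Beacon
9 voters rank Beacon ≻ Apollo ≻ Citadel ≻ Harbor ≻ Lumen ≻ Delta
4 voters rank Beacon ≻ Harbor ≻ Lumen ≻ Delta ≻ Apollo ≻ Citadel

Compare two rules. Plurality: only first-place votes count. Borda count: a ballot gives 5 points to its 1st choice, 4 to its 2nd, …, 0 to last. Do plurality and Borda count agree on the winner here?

No

Plurality first-place counts: Apollo 8, Citadel 0, Beacon 13, Lumen 0, Delta 7, Harbor 0 → Beacon.
Borda totals: Apollo 101, Citadel 49, Beacon 65, Lumen 44, Delta 75, Harbor 86 → Apollo.
The two rules disagree: plurality picks Beacon, Borda picks Apollo.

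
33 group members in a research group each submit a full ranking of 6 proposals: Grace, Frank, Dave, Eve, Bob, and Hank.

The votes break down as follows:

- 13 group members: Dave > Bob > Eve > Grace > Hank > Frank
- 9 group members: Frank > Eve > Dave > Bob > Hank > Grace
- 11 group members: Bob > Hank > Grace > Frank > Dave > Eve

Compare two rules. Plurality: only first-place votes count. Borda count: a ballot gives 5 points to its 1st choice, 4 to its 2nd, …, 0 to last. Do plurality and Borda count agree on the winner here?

Plurality first-place counts: Grace 0, Frank 9, Dave 13, Eve 0, Bob 11, Hank 0 → Dave.
Borda totals: Grace 59, Frank 67, Dave 103, Eve 75, Bob 125, Hank 66 → Bob.
The two rules disagree: plurality picks Dave, Borda picks Bob.

No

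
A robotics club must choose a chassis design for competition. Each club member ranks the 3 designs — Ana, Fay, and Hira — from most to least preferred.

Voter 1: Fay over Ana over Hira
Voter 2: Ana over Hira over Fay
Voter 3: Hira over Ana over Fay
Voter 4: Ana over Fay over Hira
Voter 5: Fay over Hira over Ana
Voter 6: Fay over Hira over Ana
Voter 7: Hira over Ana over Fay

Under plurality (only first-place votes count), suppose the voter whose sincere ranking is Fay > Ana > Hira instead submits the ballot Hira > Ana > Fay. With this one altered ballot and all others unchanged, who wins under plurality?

Hira

First-place totals with the altered ballot: Ana 2, Fay 2, Hira 3.
The switch changes the winner from Fay to Hira.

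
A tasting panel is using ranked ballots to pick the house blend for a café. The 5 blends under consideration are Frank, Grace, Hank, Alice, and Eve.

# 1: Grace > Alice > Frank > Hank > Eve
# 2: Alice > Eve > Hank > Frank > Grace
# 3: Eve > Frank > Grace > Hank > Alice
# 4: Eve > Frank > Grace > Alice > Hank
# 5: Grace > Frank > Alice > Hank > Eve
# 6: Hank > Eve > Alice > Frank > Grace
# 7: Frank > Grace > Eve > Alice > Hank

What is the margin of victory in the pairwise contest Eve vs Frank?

Ballots ranking Eve above Frank: 4.
Ballots ranking Frank above Eve: 3.
Eve wins 4–3, a margin of 1.

1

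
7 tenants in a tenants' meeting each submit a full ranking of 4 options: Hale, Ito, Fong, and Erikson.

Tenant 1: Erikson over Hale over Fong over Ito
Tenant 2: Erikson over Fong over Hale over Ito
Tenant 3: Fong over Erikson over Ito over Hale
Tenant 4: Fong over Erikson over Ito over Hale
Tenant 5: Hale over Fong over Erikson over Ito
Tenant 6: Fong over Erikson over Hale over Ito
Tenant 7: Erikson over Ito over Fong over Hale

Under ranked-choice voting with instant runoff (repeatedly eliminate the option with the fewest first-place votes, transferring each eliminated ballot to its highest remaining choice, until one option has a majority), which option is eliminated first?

Ito

Round 1: Fong 3, Erikson 3, Hale 1, Ito 0. Ito has the fewest and is eliminated.
Round 2: Fong 3, Erikson 3, Hale 1. Hale has the fewest and is eliminated.
Round 3: Fong 4, Erikson 3. Fong has a majority.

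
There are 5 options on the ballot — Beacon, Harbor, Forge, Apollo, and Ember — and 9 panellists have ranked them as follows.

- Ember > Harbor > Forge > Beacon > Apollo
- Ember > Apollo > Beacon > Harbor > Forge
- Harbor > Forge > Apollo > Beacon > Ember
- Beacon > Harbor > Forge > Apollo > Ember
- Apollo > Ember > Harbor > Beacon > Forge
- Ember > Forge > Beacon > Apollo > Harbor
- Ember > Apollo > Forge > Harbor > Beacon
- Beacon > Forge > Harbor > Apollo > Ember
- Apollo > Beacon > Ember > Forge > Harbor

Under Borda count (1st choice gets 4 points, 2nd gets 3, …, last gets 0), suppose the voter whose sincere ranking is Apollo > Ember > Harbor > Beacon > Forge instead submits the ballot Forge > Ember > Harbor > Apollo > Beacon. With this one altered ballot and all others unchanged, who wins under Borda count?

Borda totals with the altered ballot: Beacon 17, Harbor 16, Forge 20, Apollo 16, Ember 21.
The winner is unchanged: still Ember.

Ember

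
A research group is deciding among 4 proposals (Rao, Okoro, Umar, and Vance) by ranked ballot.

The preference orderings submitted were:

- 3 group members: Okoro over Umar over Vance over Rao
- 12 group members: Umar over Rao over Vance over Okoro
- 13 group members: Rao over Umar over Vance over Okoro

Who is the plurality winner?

First-place vote totals:
  Rao: 13
  Okoro: 3
  Umar: 12
  Vance: 0
Rao has the most first-place votes.

Rao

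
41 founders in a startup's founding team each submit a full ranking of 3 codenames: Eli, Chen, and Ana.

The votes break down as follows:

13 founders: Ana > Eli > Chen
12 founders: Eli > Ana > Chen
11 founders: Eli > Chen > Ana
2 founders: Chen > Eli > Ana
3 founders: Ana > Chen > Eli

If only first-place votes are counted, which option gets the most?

Eli

First-place vote totals:
  Eli: 23
  Chen: 2
  Ana: 16
Eli has the most first-place votes.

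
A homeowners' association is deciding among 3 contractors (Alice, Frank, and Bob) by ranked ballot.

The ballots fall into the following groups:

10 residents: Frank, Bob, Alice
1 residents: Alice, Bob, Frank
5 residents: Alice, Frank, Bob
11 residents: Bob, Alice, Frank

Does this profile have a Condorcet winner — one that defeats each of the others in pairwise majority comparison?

Head-to-head results (27 voters total):
Alice vs Frank: Alice wins 17–10.
Alice vs Bob: Bob wins 21–6.
Frank vs Bob: Frank wins 15–12.
No candidate beats all others: Alice beats Frank beats Bob beats Alice, a majority cycle.

No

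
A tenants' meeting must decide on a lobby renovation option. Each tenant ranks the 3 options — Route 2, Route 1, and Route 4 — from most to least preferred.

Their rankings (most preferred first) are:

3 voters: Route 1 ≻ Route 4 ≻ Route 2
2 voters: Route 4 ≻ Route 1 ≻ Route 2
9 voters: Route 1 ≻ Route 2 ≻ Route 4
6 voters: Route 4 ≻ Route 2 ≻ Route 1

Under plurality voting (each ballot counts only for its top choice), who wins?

First-place vote totals:
  Route 2: 0
  Route 1: 12
  Route 4: 8
Route 1 has the most first-place votes.

Route 1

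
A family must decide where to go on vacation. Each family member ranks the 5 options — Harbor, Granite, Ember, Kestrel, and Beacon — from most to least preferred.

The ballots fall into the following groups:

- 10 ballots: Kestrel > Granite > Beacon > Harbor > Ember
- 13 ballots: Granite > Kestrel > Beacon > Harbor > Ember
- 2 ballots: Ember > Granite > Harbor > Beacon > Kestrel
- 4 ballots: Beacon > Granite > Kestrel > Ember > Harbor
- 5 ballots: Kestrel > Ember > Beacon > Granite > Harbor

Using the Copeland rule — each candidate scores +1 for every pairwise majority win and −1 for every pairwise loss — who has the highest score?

Granite

Pairwise results:
  Harbor vs Granite: Granite wins 34–0.
  Harbor vs Ember: Harbor wins 23–11.
  Harbor vs Kestrel: Kestrel wins 32–2.
  Harbor vs Beacon: Beacon wins 32–2.
  Granite vs Ember: Granite wins 27–7.
  Granite vs Kestrel: Granite wins 19–15.
  Granite vs Beacon: Granite wins 25–9.
  Ember vs Kestrel: Kestrel wins 32–2.
  Ember vs Beacon: Beacon wins 27–7.
  Kestrel vs Beacon: Kestrel wins 28–6.
Copeland scores (wins − losses):
  Harbor: 1 − 3 = -2
  Granite: 4 − 0 = 4
  Ember: 0 − 4 = -4
  Kestrel: 3 − 1 = 2
  Beacon: 2 − 2 = 0
Granite has the best Copeland score.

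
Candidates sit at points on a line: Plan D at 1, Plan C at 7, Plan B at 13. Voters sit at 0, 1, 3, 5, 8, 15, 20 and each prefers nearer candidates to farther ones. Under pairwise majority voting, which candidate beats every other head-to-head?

With single-peaked preferences on a line, the Condorcet winner is the candidate closest to the median voter.
The median voter (position 5) is closest to Plan C at 7.
Check: Plan C vs Plan B — voters closer to Plan C: 5 of 7.

Plan C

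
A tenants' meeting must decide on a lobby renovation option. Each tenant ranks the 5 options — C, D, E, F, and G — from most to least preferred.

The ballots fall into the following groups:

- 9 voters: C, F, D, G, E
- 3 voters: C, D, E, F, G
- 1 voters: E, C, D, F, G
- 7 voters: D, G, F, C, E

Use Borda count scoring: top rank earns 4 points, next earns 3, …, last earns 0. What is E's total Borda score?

10

Borda scores:
  C: 9·4 + 3·4 + 3 + 7·1 = 58
  D: 9·2 + 3·3 + 2 + 7·4 = 57
  E: 9·0 + 3·2 + 4 + 7·0 = 10
  F: 9·3 + 3·1 + 1 + 7·2 = 45
  G: 9·1 + 3·0 + 0 + 7·3 = 30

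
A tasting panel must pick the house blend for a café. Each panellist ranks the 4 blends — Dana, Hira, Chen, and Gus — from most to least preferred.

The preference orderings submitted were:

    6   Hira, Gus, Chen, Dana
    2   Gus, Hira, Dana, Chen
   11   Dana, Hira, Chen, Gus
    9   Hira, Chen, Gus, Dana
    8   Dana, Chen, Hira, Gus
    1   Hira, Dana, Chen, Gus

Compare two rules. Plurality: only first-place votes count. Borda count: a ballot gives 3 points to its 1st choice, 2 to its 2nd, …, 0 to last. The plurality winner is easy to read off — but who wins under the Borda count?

Hira

Plurality first-place counts: Dana 19, Hira 16, Chen 0, Gus 2 → Dana.
Borda totals: Dana 61, Hira 82, Chen 52, Gus 27 → Hira.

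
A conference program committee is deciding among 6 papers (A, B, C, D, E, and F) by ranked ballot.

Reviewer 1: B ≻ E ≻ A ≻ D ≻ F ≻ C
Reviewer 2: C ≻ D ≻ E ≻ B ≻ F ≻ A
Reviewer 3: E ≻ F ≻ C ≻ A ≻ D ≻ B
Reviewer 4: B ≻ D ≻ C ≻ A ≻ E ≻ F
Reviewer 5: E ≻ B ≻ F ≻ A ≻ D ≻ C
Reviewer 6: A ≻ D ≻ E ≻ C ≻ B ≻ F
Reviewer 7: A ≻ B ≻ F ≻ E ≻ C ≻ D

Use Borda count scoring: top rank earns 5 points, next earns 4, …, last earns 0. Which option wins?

Borda scores:
  A: 3 + 0 + 2 + 2 + 2 + 5 + 5 = 19
  B: 5 + 2 + 0 + 5 + 4 + 1 + 4 = 21
  C: 0 + 5 + 3 + 3 + 0 + 2 + 1 = 14
  D: 2 + 4 + 1 + 4 + 1 + 4 + 0 = 16
  E: 4 + 3 + 5 + 1 + 5 + 3 + 2 = 23
  F: 1 + 1 + 4 + 0 + 3 + 0 + 3 = 12
E has the highest total.

E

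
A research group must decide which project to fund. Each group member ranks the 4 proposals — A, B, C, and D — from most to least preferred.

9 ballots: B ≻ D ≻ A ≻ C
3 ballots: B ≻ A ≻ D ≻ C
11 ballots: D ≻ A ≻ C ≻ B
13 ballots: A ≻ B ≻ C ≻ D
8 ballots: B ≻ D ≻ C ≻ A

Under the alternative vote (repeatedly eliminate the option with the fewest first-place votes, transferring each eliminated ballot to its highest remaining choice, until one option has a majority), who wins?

Round 1: B 20, A 13, D 11, C 0. C has the fewest and is eliminated.
Round 2: B 20, A 13, D 11. D has the fewest and is eliminated.
Round 3: A 24, B 20. A has a majority.

A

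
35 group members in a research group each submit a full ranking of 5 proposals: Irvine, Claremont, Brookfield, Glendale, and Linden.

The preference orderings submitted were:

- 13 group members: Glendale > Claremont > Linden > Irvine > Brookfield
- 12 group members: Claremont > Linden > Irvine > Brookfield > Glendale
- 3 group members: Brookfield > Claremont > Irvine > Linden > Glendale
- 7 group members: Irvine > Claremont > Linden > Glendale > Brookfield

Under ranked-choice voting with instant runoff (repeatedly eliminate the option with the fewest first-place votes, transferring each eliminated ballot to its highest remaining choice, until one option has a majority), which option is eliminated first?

Round 1: Glendale 13, Claremont 12, Irvine 7, Brookfield 3, Linden 0. Linden has the fewest and is eliminated.
Round 2: Glendale 13, Claremont 12, Irvine 7, Brookfield 3. Brookfield has the fewest and is eliminated.
Round 3: Claremont 15, Glendale 13, Irvine 7. Irvine has the fewest and is eliminated.
Round 4: Claremont 22, Glendale 13. Claremont has a majority.

Linden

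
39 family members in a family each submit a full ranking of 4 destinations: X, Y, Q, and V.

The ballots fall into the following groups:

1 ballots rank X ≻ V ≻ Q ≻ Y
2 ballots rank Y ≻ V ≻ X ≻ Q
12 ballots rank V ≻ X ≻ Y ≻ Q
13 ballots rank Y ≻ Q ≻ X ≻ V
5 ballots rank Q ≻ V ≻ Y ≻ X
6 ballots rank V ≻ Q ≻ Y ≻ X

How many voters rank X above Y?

13

Ballots ranking X above Y: 1+12 = 13.
Ballots ranking Y above X: 2+13+5+6 = 26.
So 13 of 39 voters prefer X to Y.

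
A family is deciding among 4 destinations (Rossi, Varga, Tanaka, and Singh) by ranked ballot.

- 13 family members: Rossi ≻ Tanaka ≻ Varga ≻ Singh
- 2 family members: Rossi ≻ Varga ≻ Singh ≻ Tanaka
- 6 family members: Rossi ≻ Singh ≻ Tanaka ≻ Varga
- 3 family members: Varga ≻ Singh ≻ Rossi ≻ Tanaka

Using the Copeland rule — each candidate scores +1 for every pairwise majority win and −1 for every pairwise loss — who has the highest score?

Pairwise results:
  Rossi vs Varga: Rossi wins 21–3.
  Rossi vs Tanaka: Rossi wins 24–0.
  Rossi vs Singh: Rossi wins 21–3.
  Varga vs Tanaka: Tanaka wins 19–5.
  Varga vs Singh: Varga wins 18–6.
  Tanaka vs Singh: Tanaka wins 13–11.
Copeland scores (wins − losses):
  Rossi: 3 − 0 = 3
  Varga: 1 − 2 = -1
  Tanaka: 2 − 1 = 1
  Singh: 0 − 3 = -3
Rossi has the best Copeland score.

Rossi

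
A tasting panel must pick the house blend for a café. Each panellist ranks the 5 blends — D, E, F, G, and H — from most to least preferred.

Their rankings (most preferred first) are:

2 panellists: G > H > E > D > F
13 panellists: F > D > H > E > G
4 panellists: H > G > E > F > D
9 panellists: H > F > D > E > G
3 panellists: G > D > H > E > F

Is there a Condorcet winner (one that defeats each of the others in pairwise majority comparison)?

Head-to-head results (31 voters total):
D vs E: D wins 25–6.
D vs F: F wins 26–5.
D vs G: D wins 22–9.
D vs H: D wins 16–15.
E vs F: F wins 22–9.
E vs G: E wins 22–9.
E vs H: H wins 31–0.
F vs G: F wins 22–9.
F vs H: H wins 18–13.
G vs H: H wins 26–5.
No candidate beats all others: D beats H beats F beats D, a majority cycle.

No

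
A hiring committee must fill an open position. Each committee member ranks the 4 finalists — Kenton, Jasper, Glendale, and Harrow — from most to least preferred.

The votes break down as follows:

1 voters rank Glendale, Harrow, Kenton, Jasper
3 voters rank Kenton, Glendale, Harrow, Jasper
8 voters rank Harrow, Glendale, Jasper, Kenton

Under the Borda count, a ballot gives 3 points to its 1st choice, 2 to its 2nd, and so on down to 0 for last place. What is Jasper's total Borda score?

Borda scores:
  Kenton: 1 + 3·3 + 8·0 = 10
  Jasper: 0 + 3·0 + 8·1 = 8
  Glendale: 3 + 3·2 + 8·2 = 25
  Harrow: 2 + 3·1 + 8·3 = 29

8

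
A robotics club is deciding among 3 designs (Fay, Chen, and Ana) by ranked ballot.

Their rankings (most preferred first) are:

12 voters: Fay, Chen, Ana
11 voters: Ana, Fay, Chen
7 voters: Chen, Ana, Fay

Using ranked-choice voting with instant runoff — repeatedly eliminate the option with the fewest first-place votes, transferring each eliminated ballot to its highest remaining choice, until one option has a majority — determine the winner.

Round 1: Fay 12, Ana 11, Chen 7. Chen has the fewest and is eliminated.
Round 2: Ana 18, Fay 12. Ana has a majority.

Ana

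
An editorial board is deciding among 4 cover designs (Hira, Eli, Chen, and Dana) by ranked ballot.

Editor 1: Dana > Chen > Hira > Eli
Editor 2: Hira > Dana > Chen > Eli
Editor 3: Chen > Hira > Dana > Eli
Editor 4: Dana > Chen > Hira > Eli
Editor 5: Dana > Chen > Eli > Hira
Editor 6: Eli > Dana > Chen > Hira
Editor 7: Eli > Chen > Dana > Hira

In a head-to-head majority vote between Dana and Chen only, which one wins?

Ballots ranking Dana above Chen: 5.
Ballots ranking Chen above Dana: 2.
Dana wins the head-to-head, 5–2.

Dana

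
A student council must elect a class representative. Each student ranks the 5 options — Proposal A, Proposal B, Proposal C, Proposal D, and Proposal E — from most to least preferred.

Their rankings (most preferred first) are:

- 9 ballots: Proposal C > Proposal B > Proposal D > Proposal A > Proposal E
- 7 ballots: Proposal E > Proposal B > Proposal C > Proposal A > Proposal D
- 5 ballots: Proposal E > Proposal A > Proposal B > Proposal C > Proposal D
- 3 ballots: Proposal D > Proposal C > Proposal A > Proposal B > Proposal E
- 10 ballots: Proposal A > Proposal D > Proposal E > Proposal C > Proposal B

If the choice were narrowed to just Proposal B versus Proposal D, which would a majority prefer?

Ballots ranking Proposal B above Proposal D: 9+7+5 = 21.
Ballots ranking Proposal D above Proposal B: 3+10 = 13.
Proposal B wins the head-to-head, 21–13.

Proposal B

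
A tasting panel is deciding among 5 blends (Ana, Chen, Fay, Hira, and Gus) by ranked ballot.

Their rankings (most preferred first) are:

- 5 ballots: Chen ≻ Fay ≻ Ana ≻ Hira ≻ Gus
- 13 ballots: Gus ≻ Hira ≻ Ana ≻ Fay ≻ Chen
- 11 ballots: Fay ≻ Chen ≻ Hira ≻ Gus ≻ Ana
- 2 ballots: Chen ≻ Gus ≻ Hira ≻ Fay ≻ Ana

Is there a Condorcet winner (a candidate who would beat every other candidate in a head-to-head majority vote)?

Head-to-head results (31 voters total):
Ana vs Chen: Chen wins 18–13.
Ana vs Fay: Fay wins 18–13.
Ana vs Hira: Hira wins 26–5.
Ana vs Gus: Gus wins 26–5.
Chen vs Fay: Fay wins 24–7.
Chen vs Hira: Chen wins 18–13.
Chen vs Gus: Chen wins 18–13.
Fay vs Hira: Fay wins 16–15.
Fay vs Gus: Fay wins 16–15.
Hira vs Gus: Hira wins 16–15.
Fay beats each rival — Ana (18–13), Chen (24–7), Hira (16–15), Gus (16–15) — so Fay is the Condorcet winner.

Yes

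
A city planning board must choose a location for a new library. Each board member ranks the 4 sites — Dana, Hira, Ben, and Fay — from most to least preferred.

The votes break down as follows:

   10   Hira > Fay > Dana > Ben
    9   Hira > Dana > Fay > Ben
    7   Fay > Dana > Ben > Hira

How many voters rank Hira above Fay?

Ballots ranking Hira above Fay: 10+9 = 19.
Ballots ranking Fay above Hira: 7.
So 19 of 26 voters prefer Hira to Fay.

19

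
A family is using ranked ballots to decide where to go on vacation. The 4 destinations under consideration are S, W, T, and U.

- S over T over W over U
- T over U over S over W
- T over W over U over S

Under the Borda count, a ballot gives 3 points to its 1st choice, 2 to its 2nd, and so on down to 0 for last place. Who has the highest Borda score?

Borda scores:
  S: 3 + 1 + 0 = 4
  W: 1 + 0 + 2 = 3
  T: 2 + 3 + 3 = 8
  U: 0 + 2 + 1 = 3
T has the highest total.

T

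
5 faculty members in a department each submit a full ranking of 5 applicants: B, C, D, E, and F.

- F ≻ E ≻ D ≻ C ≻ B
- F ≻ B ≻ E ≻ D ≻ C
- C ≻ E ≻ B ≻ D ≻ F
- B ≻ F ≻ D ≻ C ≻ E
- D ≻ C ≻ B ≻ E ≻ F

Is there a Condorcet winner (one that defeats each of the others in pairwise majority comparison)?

No

Head-to-head results (5 voters total):
B vs C: C wins 3–2.
B vs D: B wins 3–2.
B vs E: B wins 3–2.
B vs F: B wins 3–2.
C vs D: D wins 4–1.
C vs E: C wins 3–2.
C vs F: F wins 3–2.
D vs E: E wins 3–2.
D vs F: F wins 3–2.
E vs F: F wins 3–2.
No candidate beats all others: B beats D beats C beats B, a majority cycle.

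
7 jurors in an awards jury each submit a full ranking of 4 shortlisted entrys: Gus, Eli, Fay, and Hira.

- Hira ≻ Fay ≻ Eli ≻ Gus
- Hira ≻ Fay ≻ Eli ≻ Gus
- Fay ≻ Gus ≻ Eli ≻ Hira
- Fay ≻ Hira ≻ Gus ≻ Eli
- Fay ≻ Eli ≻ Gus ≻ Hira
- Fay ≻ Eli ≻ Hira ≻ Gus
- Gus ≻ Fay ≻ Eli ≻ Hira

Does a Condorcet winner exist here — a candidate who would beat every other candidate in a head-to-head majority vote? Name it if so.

Head-to-head results (7 voters total):
Gus vs Eli: Eli wins 4–3.
Gus vs Fay: Fay wins 6–1.
Gus vs Hira: Hira wins 4–3.
Eli vs Fay: Fay wins 7–0.
Eli vs Hira: Eli wins 4–3.
Fay vs Hira: Fay wins 5–2.
Fay beats each rival — Gus (6–1), Eli (7–0), Hira (5–2) — so Fay is the Condorcet winner.

Fay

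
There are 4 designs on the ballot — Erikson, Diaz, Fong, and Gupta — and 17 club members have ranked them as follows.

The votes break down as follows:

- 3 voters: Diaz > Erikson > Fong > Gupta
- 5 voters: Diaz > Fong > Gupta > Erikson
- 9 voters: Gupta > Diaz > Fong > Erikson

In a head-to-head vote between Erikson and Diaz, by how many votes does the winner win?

Ballots ranking Erikson above Diaz: 0.
Ballots ranking Diaz above Erikson: 3+5+9 = 17.
Diaz wins 17–0, a margin of 17.

17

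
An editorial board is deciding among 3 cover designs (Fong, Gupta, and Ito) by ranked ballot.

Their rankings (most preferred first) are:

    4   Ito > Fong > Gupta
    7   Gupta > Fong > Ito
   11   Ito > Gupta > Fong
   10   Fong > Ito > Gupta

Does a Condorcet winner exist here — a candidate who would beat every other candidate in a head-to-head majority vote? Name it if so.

Head-to-head results (32 voters total):
Fong vs Gupta: Gupta wins 18–14.
Fong vs Ito: Fong wins 17–15.
Gupta vs Ito: Ito wins 25–7.
No candidate beats all others: Fong beats Ito beats Gupta beats Fong, a majority cycle.

None — there is no Condorcet winner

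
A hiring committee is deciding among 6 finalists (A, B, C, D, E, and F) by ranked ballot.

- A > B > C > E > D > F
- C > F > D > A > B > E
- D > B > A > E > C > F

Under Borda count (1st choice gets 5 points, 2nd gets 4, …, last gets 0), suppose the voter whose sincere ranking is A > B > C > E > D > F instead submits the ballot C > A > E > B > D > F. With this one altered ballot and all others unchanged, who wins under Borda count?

C

Borda totals with the altered ballot: A 9, B 7, C 11, D 9, E 5, F 4.
The switch changes the winner from A to C.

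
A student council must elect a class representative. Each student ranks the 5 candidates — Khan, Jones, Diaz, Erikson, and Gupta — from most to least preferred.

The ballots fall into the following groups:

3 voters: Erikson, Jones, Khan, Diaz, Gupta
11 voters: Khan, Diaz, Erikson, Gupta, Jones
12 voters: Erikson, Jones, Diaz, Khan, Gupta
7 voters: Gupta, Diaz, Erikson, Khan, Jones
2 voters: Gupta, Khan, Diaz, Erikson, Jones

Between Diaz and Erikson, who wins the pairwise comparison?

Ballots ranking Diaz above Erikson: 11+7+2 = 20.
Ballots ranking Erikson above Diaz: 3+12 = 15.
Diaz wins the head-to-head, 20–15.

Diaz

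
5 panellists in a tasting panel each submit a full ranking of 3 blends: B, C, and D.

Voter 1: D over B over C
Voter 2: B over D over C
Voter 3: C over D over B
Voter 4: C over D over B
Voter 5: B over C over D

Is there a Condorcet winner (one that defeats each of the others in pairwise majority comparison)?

Head-to-head results (5 voters total):
B vs C: B wins 3–2.
B vs D: D wins 3–2.
C vs D: C wins 3–2.
No candidate beats all others: B beats C beats D beats B, a majority cycle.

No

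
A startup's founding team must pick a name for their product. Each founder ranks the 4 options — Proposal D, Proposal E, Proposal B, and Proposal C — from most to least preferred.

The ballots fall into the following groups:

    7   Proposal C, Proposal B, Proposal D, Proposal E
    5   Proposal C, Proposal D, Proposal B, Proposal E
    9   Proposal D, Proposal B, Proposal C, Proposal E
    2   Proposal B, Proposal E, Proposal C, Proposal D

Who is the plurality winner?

Proposal C

First-place vote totals:
  Proposal D: 9
  Proposal E: 0
  Proposal B: 2
  Proposal C: 12
Proposal C has the most first-place votes.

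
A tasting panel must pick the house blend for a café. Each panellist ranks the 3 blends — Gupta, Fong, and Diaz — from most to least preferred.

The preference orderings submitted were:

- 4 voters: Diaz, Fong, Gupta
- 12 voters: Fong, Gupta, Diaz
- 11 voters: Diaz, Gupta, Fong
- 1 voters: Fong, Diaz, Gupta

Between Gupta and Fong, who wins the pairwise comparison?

Ballots ranking Gupta above Fong: 11.
Ballots ranking Fong above Gupta: 4+12+1 = 17.
Fong wins the head-to-head, 17–11.

Fong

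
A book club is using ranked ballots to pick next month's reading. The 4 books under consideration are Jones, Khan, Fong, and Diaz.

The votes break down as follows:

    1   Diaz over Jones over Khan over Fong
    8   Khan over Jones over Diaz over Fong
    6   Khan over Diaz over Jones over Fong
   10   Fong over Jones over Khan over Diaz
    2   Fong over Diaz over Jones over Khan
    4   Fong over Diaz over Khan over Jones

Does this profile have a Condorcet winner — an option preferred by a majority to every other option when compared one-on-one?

Head-to-head results (31 voters total):
Jones vs Khan: Khan wins 18–13.
Jones vs Fong: Fong wins 16–15.
Jones vs Diaz: Jones wins 18–13.
Khan vs Fong: Fong wins 16–15.
Khan vs Diaz: Khan wins 24–7.
Fong vs Diaz: Fong wins 16–15.
Fong beats each rival — Jones (16–15), Khan (16–15), Diaz (16–15) — so Fong is the Condorcet winner.

Yes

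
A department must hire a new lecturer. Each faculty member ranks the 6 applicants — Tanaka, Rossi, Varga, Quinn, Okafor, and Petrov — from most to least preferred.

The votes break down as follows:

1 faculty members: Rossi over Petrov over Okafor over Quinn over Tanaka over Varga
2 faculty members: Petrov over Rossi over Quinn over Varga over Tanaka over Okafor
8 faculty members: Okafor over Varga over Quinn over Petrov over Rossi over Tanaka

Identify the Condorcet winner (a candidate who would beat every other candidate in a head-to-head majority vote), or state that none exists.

Okafor

Head-to-head results (11 voters total):
Tanaka vs Rossi: Rossi wins 11–0.
Tanaka vs Varga: Varga wins 10–1.
Tanaka vs Quinn: Quinn wins 11–0.
Tanaka vs Okafor: Okafor wins 9–2.
Tanaka vs Petrov: Petrov wins 11–0.
Rossi vs Varga: Varga wins 8–3.
Rossi vs Quinn: Quinn wins 8–3.
Rossi vs Okafor: Okafor wins 8–3.
Rossi vs Petrov: Petrov wins 10–1.
Varga vs Quinn: Varga wins 8–3.
Varga vs Okafor: Okafor wins 9–2.
Varga vs Petrov: Varga wins 8–3.
Quinn vs Okafor: Okafor wins 9–2.
Quinn vs Petrov: Quinn wins 8–3.
Okafor vs Petrov: Okafor wins 8–3.
Okafor beats each rival — Tanaka (9–2), Rossi (8–3), Varga (9–2), Quinn (9–2), Petrov (8–3) — so Okafor is the Condorcet winner.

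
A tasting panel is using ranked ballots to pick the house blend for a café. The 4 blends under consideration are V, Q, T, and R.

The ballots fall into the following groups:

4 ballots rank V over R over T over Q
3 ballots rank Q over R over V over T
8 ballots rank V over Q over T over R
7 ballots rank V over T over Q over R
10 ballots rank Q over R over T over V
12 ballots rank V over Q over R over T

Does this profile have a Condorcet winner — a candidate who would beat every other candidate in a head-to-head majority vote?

Yes

Head-to-head results (44 voters total):
V vs Q: V wins 31–13.
V vs T: V wins 34–10.
V vs R: V wins 31–13.
Q vs T: Q wins 33–11.
Q vs R: Q wins 40–4.
T vs R: R wins 29–15.
V beats each rival — Q (31–13), T (34–10), R (31–13) — so V is the Condorcet winner.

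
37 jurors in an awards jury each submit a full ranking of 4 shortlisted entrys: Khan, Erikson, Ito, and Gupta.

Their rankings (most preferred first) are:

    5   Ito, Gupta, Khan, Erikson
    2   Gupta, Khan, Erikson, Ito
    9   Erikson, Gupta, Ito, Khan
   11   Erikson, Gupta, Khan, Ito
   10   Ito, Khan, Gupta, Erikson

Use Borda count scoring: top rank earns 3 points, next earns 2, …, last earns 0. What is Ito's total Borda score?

54

Borda scores:
  Khan: 5·1 + 2·2 + 9·0 + 11·1 + 10·2 = 40
  Erikson: 5·0 + 2·1 + 9·3 + 11·3 + 10·0 = 62
  Ito: 5·3 + 2·0 + 9·1 + 11·0 + 10·3 = 54
  Gupta: 5·2 + 2·3 + 9·2 + 11·2 + 10·1 = 66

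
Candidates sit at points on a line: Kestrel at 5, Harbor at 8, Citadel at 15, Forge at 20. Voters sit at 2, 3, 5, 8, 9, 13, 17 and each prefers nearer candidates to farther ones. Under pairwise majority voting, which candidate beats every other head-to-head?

Harbor

With single-peaked preferences on a line, the Condorcet winner is the candidate closest to the median voter.
The median voter (position 8) is closest to Harbor at 8.
Check: Harbor vs Forge — voters closer to Harbor: 6 of 7.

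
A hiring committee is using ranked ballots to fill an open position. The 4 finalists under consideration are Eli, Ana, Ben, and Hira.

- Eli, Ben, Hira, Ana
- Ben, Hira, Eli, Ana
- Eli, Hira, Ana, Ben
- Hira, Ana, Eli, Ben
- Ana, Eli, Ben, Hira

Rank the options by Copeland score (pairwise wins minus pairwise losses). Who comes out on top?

Eli

Pairwise results:
  Eli vs Ana: Eli wins 3–2.
  Eli vs Ben: Eli wins 4–1.
  Eli vs Hira: Eli wins 3–2.
  Ana vs Ben: Ana wins 3–2.
  Ana vs Hira: Hira wins 4–1.
  Ben vs Hira: Ben wins 3–2.
Copeland scores (wins − losses):
  Eli: 3 − 0 = 3
  Ana: 1 − 2 = -1
  Ben: 1 − 2 = -1
  Hira: 1 − 2 = -1
Eli has the best Copeland score.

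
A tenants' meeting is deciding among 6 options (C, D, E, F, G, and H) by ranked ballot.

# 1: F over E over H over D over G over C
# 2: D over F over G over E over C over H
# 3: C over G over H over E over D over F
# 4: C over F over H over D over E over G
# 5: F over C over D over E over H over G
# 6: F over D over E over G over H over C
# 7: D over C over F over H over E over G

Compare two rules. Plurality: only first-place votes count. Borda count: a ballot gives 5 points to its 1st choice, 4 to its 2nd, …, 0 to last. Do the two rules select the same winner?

Plurality first-place counts: C 2, D 2, E 0, F 3, G 0, H 0 → F.
Borda totals: C 19, D 22, E 15, F 26, G 10, H 13 → F.
The two rules agree on F.

Yes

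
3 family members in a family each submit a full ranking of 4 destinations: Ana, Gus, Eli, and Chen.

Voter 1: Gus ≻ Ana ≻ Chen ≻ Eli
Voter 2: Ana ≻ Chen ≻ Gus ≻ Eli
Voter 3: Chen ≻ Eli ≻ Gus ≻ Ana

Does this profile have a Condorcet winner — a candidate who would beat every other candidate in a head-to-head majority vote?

Head-to-head results (3 voters total):
Ana vs Gus: Gus wins 2–1.
Ana vs Eli: Ana wins 2–1.
Ana vs Chen: Ana wins 2–1.
Gus vs Eli: Gus wins 2–1.
Gus vs Chen: Chen wins 2–1.
Eli vs Chen: Chen wins 3–0.
No candidate beats all others: Ana beats Chen beats Gus beats Ana, a majority cycle.

No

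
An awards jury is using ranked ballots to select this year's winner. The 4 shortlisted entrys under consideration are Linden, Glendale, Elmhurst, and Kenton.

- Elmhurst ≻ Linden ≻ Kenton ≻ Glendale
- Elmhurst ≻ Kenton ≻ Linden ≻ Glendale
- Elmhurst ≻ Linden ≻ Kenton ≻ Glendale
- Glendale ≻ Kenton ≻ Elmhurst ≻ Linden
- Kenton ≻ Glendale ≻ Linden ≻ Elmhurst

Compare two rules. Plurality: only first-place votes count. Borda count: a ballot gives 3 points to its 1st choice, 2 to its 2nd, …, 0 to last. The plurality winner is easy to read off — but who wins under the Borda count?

Plurality first-place counts: Linden 0, Glendale 1, Elmhurst 3, Kenton 1 → Elmhurst.
Borda totals: Linden 6, Glendale 5, Elmhurst 10, Kenton 9 → Elmhurst.

Elmhurst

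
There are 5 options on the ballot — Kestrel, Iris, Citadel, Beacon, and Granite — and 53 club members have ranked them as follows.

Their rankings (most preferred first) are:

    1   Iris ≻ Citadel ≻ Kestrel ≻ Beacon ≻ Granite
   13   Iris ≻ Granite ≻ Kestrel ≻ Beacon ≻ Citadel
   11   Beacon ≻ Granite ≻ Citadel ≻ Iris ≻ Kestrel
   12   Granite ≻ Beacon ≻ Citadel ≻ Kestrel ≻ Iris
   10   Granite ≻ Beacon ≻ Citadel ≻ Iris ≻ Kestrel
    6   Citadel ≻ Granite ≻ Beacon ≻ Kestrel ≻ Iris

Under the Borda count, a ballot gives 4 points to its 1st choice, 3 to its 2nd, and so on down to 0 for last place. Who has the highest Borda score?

Granite

Borda scores:
  Kestrel: 2 + 13·2 + 11·0 + 12·1 + 10·0 + 6·1 = 46
  Iris: 4 + 13·4 + 11·1 + 12·0 + 10·1 + 6·0 = 77
  Citadel: 3 + 13·0 + 11·2 + 12·2 + 10·2 + 6·4 = 93
  Beacon: 1 + 13·1 + 11·4 + 12·3 + 10·3 + 6·2 = 136
  Granite: 0 + 13·3 + 11·3 + 12·4 + 10·4 + 6·3 = 178
Granite has the highest total.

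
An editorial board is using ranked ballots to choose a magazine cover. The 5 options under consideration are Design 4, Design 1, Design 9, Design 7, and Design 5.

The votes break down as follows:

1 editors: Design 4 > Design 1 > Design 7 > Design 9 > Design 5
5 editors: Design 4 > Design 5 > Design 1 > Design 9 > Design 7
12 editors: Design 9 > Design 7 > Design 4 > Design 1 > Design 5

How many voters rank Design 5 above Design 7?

Ballots ranking Design 5 above Design 7: 5.
Ballots ranking Design 7 above Design 5: 1+12 = 13.
So 5 of 18 voters prefer Design 5 to Design 7.

5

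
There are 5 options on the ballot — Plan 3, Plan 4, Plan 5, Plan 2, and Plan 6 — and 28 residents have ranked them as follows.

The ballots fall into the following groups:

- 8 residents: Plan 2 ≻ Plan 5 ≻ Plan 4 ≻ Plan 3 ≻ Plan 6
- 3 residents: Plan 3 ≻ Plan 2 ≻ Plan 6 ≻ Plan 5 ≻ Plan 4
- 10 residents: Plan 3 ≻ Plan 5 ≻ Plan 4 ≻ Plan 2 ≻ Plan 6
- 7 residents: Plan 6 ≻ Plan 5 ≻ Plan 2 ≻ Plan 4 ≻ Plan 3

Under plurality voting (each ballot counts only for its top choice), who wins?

Plan 3

First-place vote totals:
  Plan 3: 13
  Plan 4: 0
  Plan 5: 0
  Plan 2: 8
  Plan 6: 7
Plan 3 has the most first-place votes.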